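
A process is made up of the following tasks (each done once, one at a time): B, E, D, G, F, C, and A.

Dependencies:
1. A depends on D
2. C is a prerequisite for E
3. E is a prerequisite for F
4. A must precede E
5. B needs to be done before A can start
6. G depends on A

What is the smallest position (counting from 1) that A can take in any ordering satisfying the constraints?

3

Every task that must precede A has to come before it. Tracing all chains that end at A, those tasks are: B, D — 2 in total.
With 2 mandatory predecessors, the earliest A can sit is position 2+1 = 3, and placing just those 2 first achieves it.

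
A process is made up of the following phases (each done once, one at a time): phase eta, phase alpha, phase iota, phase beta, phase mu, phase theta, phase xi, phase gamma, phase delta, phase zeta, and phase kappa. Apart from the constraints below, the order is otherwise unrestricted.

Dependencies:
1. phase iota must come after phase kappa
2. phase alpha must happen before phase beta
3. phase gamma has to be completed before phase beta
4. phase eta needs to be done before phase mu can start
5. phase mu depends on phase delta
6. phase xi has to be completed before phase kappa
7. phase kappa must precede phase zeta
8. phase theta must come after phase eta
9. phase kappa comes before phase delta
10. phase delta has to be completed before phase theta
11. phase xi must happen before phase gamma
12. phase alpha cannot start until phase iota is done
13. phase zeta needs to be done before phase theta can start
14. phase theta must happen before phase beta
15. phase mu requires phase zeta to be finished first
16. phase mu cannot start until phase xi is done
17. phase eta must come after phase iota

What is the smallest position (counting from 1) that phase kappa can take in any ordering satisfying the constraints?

2

Working backwards through the constraints from phase kappa, its only required predecessor is phase xi.
So at minimum 1 phase comes before phase kappa, putting phase kappa no earlier than position 2. That position is achievable by scheduling exactly that predecessor first.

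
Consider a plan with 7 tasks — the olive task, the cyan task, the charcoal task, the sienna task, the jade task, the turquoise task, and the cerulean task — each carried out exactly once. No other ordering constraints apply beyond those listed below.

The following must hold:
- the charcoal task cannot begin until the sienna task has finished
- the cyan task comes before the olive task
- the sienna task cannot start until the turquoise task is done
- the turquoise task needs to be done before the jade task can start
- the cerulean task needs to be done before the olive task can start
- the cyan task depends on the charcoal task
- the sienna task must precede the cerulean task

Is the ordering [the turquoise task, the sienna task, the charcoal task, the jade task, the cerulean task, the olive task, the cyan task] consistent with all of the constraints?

No

In the proposed order, the olive task appears before the cyan task.
But one of the constraints requires the cyan task before the olive task, so this ordering violates it.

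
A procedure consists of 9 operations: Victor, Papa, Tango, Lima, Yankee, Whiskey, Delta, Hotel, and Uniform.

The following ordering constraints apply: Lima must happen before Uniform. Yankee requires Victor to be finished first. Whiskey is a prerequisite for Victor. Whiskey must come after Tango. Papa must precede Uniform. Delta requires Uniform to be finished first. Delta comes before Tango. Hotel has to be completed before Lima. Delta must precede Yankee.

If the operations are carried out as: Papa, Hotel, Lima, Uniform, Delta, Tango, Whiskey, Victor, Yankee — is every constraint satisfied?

Yes

Checking each listed constraint against this order: for instance, Delta is in position 5 and Yankee in position 9, so that constraint holds — and the remaining constraints check out the same way.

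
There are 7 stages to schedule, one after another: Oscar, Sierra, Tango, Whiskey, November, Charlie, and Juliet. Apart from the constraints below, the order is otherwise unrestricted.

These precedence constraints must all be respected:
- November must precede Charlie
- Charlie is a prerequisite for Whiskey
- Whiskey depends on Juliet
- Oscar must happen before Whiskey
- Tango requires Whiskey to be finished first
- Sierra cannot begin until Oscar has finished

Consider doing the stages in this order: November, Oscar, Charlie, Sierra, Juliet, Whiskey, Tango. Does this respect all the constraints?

Yes

Every stated constraint is respected: Oscar sits at position 2, ahead of Whiskey at position 6, and each of the other listed pairs likewise has the predecessor earlier in the sequence.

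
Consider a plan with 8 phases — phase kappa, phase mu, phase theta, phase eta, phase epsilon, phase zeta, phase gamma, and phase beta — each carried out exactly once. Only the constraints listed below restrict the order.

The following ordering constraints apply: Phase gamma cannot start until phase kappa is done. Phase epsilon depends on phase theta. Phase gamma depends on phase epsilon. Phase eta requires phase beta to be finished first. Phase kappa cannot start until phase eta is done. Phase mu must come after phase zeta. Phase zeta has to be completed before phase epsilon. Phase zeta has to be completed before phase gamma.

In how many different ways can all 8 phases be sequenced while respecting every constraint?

215

3 phases have no prerequisites (phase theta, phase zeta, phase beta), so any of them could come first.
Counting all ways to extend the partial order to a total order gives 215.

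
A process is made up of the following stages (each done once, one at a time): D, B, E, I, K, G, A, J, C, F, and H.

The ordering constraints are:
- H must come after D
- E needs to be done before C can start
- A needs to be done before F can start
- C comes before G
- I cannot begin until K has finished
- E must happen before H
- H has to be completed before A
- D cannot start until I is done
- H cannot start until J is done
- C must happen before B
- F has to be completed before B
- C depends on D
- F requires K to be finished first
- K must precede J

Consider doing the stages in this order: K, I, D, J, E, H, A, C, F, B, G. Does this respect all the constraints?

Yes

Checking each listed constraint against this order: for instance, K is in position 1 and F in position 9, so that constraint holds — and the remaining constraints check out the same way.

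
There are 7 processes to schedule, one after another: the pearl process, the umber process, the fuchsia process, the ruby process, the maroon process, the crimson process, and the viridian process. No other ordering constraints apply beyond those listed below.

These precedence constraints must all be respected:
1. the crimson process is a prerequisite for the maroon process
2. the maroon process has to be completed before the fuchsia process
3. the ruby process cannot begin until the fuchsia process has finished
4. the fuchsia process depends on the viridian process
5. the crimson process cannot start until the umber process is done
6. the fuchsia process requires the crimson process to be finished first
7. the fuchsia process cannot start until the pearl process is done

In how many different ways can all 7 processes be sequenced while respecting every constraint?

20

The processes with no prerequisites are the pearl process, the umber process, the viridian process; any of them can be placed first.
Enumerating by repeatedly choosing an available process (one whose prerequisites are all placed) gives 20 distinct complete orderings.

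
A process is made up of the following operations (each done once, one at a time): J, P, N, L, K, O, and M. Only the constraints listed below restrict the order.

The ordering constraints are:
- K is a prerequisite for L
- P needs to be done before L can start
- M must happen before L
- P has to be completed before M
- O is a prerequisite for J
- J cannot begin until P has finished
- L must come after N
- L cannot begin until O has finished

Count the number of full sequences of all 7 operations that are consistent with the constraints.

210

4 operations have no prerequisites (P, N, K, O), so any of them could come first.
Systematically extending each partial ordering one operation at a time and counting, there are 210 complete orderings.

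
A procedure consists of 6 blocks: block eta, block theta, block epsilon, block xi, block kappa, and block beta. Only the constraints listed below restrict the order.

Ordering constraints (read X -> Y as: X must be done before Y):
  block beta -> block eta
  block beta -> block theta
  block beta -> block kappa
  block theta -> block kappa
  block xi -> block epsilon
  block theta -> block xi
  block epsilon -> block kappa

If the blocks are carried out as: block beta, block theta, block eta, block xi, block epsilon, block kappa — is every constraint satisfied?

Yes

Going through the constraints one by one, each required predecessor appears earlier in the sequence than its dependent — e.g. block beta (position 1) is before block kappa (position 6), as required.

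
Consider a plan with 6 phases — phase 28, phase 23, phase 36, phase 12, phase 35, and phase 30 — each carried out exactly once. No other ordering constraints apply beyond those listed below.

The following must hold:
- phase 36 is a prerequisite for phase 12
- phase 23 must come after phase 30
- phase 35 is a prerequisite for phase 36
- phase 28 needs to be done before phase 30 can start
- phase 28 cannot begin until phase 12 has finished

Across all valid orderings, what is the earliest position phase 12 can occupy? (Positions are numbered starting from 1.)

3

Every phase that must precede phase 12 has to come before it. Tracing all chains that end at phase 12, those phases are: phase 36, phase 35 — 2 in total.
With 2 mandatory predecessors, the earliest phase 12 can sit is position 2+1 = 3, and placing just those 2 first achieves it.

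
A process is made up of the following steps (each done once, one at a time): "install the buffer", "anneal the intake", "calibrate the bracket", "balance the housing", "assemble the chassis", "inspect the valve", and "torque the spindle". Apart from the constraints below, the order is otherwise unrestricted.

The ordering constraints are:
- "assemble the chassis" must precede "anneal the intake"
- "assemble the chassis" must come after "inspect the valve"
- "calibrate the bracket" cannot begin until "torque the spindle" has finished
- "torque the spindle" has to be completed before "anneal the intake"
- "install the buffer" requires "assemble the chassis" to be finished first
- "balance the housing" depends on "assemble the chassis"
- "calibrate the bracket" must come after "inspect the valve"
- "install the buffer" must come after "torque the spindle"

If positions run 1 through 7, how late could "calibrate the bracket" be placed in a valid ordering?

No constraint forces any step after "calibrate the bracket", so it can be placed last, in position 7.

7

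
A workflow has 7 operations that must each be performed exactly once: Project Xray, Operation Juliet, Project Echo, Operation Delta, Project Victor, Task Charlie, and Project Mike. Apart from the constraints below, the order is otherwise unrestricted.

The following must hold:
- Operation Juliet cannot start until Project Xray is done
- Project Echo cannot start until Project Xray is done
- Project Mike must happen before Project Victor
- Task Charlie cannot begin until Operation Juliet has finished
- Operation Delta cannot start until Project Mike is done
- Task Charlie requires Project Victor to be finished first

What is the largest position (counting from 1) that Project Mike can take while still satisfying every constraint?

4

Every operation that must follow Project Mike has to come after it. Tracing all chains starting from Project Mike, those operations are: Operation Delta, Project Victor, Task Charlie — 3 in total.
With 3 mandatory successors out of 7 operations total, the latest slot for Project Mike is 7−3 = 4, and it's reachable by doing all non-successors before Project Mike.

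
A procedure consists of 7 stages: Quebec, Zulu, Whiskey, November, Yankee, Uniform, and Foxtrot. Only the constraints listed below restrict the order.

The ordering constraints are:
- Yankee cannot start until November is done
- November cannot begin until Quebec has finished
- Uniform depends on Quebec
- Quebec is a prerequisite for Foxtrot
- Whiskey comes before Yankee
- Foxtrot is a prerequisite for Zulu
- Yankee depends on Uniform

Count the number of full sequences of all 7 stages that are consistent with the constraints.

110

The stages with no prerequisites are Quebec, Whiskey; any of them can be placed first.
Counting all ways to extend the partial order to a total order gives 110.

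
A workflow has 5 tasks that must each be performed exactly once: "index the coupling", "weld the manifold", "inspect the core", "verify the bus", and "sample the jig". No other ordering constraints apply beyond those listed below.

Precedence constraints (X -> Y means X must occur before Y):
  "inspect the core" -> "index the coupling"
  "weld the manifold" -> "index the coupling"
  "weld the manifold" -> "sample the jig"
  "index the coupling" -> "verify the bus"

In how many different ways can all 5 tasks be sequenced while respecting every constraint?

2 tasks have no prerequisites ("weld the manifold", "inspect the core"), so any of them could come first.
Systematically extending each partial ordering one task at a time and counting, there are 7 complete orderings.

7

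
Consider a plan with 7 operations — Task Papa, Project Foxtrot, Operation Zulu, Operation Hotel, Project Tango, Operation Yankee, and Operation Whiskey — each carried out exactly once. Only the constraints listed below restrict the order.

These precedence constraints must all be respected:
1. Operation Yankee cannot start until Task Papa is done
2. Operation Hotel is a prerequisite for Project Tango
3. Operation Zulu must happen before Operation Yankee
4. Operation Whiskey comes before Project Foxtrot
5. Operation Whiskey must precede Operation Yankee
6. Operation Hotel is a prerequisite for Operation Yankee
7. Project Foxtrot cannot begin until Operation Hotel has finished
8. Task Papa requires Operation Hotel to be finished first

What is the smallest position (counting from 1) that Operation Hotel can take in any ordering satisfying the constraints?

No constraint forces any other operation before Operation Hotel, so it can be placed first.

1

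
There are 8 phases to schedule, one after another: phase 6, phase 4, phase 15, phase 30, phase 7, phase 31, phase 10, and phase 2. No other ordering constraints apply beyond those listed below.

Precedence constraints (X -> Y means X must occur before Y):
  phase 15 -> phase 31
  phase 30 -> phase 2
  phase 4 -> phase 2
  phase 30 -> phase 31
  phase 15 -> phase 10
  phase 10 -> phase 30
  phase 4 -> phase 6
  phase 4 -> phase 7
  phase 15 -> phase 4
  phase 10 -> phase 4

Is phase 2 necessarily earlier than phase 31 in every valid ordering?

Nothing in the constraints links phase 2 and phase 31; they are unordered relative to each other.
A valid ordering placing phase 31 before phase 2 exists, so the answer is no.

No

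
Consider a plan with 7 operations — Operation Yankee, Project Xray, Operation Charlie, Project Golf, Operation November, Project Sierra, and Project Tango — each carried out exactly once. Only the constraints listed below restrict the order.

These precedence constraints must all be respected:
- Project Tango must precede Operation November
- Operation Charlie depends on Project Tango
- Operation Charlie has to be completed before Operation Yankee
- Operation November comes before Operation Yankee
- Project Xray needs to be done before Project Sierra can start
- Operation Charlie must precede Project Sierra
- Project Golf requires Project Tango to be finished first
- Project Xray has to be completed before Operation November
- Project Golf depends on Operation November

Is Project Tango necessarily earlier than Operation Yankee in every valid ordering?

Yes

Following the dependencies: Project Tango → Operation Charlie → Operation Yankee.
Hence Project Tango necessarily comes before Operation Yankee.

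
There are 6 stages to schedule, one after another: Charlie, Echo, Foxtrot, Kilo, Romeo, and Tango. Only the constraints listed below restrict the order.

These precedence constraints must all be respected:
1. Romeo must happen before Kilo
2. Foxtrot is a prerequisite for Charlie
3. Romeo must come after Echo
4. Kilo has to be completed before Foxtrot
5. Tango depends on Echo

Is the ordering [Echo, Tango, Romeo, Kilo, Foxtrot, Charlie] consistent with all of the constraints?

Yes

Going through the constraints one by one, each required predecessor appears earlier in the sequence than its dependent — e.g. Echo (position 1) is before Romeo (position 3), as required.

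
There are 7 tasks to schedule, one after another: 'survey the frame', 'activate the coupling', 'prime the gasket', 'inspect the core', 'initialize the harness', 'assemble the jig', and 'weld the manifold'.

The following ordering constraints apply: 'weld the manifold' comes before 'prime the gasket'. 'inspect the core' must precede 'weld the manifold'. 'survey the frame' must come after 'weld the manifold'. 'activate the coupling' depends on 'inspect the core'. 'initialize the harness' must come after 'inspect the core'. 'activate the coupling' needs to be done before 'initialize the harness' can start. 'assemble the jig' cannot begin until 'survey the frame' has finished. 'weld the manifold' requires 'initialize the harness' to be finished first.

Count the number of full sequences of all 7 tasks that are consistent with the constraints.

3

Only 'inspect the core' has no prerequisites, so it must go first.
Counting all ways to extend the partial order to a total order gives 3.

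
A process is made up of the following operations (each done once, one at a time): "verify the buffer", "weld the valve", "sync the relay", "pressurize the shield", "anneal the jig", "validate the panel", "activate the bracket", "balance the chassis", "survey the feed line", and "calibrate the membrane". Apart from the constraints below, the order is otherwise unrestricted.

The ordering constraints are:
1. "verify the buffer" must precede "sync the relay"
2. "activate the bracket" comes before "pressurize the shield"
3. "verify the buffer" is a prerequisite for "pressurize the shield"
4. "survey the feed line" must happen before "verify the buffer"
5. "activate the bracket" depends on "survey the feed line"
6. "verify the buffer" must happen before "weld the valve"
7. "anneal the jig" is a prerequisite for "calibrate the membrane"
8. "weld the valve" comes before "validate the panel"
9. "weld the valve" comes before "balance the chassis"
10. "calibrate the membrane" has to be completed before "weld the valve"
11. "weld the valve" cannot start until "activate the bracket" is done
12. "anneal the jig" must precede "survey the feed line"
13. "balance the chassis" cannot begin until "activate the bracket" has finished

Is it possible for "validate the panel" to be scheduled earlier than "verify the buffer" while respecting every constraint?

No

The constraints give a chain "verify the buffer" → "weld the valve" → "validate the panel", which forces "verify the buffer" before "validate the panel".
Hence "validate the panel" can never be scheduled before "verify the buffer".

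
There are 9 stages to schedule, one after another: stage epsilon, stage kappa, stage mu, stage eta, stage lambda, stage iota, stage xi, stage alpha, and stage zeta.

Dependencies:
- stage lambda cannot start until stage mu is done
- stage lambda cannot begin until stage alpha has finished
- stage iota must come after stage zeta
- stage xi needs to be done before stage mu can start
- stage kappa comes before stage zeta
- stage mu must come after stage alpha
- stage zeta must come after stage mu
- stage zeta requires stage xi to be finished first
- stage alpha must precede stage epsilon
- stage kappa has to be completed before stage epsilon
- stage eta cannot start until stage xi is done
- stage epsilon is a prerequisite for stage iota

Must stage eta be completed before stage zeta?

No

Stage eta and stage zeta are not related by any chain of constraints.
So stage eta can come before stage zeta or after — it is not forced.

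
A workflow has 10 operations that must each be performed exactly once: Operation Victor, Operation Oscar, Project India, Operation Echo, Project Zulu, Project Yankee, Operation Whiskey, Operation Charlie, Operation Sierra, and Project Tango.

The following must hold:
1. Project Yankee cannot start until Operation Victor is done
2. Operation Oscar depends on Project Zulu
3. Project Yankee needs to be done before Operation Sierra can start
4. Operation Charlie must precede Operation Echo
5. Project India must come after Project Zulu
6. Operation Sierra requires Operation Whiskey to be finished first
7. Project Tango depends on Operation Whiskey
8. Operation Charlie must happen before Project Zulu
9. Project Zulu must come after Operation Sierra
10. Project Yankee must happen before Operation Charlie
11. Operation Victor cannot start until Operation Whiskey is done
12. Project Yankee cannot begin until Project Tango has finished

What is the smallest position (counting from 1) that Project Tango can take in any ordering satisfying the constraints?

Working backwards through the constraints from Project Tango, its only required predecessor is Operation Whiskey.
So at minimum 1 operation comes before Project Tango, putting Project Tango no earlier than position 2. That position is achievable by scheduling exactly that predecessor first.

2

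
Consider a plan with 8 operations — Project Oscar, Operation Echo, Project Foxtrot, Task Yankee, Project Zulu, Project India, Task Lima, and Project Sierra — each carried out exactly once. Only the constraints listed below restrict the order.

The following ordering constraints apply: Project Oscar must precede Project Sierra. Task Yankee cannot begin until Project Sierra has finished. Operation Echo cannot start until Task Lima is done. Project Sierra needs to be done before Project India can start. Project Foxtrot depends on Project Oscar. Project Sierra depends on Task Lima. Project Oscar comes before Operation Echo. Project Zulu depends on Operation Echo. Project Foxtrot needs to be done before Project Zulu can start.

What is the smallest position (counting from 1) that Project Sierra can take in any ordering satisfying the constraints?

Every operation that must precede Project Sierra has to come before it. Tracing all chains that end at Project Sierra, those operations are: Project Oscar, Task Lima — 2 in total.
With 2 mandatory predecessors, the earliest Project Sierra can sit is position 2+1 = 3, and placing just those 2 first achieves it.

3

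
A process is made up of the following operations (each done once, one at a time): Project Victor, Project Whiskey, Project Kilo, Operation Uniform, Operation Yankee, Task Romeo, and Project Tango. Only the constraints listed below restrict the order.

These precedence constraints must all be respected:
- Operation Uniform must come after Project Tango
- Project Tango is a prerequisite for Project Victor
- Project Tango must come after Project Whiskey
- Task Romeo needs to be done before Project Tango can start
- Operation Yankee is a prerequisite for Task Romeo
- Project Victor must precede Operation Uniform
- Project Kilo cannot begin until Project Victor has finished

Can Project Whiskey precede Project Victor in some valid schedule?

Every valid ordering already has Project Whiskey before Project Victor (the constraints require it), so in particular at least one does.

Yes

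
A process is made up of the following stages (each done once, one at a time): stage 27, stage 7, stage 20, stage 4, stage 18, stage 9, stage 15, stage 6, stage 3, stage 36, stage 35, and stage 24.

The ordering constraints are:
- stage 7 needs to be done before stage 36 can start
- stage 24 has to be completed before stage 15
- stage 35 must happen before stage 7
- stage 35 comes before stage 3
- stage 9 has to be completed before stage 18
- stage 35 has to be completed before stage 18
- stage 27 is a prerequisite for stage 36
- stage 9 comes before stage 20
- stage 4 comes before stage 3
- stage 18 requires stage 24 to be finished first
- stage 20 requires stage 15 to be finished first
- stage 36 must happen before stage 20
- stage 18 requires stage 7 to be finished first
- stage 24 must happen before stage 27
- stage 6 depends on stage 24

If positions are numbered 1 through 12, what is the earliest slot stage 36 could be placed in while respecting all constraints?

5

Working backwards through the constraints from stage 36, its full set of required predecessors is stage 27, stage 7, stage 35, stage 24 — 4 of them.
With 4 mandatory predecessors, the earliest stage 36 can sit is position 4+1 = 5, and placing just those 4 first achieves it.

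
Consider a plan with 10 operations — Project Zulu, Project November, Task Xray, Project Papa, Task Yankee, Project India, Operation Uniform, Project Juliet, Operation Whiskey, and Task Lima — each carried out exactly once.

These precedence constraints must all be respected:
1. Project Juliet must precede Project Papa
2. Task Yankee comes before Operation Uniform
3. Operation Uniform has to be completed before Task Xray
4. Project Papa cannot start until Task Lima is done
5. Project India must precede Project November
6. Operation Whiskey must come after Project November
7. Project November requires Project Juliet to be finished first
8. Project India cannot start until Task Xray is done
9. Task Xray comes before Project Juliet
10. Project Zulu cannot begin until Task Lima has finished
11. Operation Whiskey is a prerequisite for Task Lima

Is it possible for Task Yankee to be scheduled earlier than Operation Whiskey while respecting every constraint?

Every valid ordering already has Task Yankee before Operation Whiskey (the constraints require it), so in particular at least one does.

Yes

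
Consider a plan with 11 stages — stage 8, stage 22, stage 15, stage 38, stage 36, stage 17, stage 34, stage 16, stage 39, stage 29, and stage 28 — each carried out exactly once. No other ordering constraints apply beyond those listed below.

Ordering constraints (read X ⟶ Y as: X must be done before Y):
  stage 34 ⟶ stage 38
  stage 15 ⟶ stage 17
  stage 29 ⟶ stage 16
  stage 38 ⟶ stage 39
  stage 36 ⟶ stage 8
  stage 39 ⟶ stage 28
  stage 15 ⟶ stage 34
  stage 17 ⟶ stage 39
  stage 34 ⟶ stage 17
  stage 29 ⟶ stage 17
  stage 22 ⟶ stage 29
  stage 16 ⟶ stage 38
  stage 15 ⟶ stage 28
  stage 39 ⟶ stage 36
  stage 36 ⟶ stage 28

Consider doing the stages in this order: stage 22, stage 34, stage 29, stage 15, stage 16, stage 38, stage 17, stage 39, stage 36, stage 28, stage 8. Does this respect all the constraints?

No

Here stage 15 comes after stage 34.
That contradicts the constraint that stage 15 must precede stage 34.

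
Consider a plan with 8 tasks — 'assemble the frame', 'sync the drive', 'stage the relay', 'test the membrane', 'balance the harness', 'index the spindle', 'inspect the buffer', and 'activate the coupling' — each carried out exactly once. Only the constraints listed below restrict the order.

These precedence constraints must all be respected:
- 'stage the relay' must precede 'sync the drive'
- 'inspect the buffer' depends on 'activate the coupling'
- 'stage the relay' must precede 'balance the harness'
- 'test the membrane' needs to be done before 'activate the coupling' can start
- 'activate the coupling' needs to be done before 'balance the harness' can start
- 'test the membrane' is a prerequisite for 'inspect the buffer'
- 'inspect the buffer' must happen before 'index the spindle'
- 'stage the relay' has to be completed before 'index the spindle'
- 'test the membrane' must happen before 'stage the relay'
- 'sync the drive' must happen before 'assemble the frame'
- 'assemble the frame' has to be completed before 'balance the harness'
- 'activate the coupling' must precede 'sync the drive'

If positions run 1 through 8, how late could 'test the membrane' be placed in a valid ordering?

1

Every task that must follow 'test the membrane' has to come after it. Tracing all chains starting from 'test the membrane', those tasks are: 'assemble the frame', 'sync the drive', 'stage the relay', 'balance the harness', 'index the spindle', 'inspect the buffer', 'activate the coupling' — 7 in total.
So at least 7 tasks follow 'test the membrane', putting 'test the membrane' no later than position 1. That position is achievable by scheduling everything else first.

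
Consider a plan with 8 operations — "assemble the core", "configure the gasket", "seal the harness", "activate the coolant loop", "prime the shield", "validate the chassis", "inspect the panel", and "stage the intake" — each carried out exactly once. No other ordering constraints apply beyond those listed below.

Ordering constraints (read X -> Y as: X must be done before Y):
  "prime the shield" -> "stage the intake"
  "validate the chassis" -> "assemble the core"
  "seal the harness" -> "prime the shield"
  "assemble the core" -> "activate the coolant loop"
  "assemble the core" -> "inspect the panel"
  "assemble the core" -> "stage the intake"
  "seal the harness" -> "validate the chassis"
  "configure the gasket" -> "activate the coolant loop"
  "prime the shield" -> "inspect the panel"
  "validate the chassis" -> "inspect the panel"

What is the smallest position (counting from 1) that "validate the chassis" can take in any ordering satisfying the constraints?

2

The only operation forced before "validate the chassis" (directly or transitively) is "seal the harness".
With 1 mandatory predecessor, the earliest "validate the chassis" can sit is position 1+1 = 2, and placing just that one first achieves it.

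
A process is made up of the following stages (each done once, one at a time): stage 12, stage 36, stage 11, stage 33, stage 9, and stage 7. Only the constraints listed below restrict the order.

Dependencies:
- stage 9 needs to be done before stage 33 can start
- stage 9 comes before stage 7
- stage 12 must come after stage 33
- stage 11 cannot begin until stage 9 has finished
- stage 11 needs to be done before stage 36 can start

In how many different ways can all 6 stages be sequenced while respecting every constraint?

30

Stage 9 is the only stage with nothing required before it, so every ordering starts there.
Counting all ways to extend the partial order to a total order gives 30.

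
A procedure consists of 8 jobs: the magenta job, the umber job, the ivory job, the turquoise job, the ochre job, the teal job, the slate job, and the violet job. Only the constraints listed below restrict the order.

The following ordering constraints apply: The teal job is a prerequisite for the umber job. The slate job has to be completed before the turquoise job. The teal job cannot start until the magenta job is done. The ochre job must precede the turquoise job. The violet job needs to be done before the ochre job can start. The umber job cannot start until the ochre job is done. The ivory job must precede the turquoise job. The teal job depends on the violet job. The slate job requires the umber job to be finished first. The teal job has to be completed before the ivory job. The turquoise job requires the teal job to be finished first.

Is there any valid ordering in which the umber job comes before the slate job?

Every valid ordering already has the umber job before the slate job (the constraints require it), so in particular at least one does.

Yes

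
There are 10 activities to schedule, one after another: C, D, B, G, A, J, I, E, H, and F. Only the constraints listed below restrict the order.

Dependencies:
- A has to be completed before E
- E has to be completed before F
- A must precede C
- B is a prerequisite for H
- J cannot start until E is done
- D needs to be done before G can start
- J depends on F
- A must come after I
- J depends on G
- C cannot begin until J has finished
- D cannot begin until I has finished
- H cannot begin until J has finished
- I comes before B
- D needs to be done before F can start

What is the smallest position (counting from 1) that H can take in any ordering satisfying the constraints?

9

Every activity that must precede H has to come before it. Tracing all chains that end at H, those activities are: D, B, G, A, J, I, E, F — 8 in total.
With 8 mandatory predecessors, the earliest H can sit is position 8+1 = 9, and placing just those 8 first achieves it.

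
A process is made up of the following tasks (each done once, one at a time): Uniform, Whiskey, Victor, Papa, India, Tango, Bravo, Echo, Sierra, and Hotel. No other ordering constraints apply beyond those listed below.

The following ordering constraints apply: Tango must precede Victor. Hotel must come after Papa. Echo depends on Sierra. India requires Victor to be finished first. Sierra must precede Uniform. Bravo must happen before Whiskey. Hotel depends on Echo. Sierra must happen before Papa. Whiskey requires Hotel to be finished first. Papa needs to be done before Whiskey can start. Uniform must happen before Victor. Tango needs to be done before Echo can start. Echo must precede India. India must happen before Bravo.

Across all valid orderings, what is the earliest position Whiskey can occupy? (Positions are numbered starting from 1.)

10

Every task that must precede Whiskey has to come before it. Tracing all chains that end at Whiskey, those tasks are: Uniform, Victor, Papa, India, Tango, Bravo, Echo, Sierra, Hotel — 9 in total.
So at minimum 9 tasks come before Whiskey, putting Whiskey no earlier than position 10. That position is achievable by scheduling exactly those predecessors first.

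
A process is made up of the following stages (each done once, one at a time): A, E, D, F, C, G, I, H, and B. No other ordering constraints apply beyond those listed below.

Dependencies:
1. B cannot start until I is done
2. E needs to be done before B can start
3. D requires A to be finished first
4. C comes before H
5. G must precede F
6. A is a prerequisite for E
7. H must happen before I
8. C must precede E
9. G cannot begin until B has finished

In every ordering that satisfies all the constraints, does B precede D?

Nothing in the constraints links B and D; they are unordered relative to each other.
A valid ordering placing D before B exists, so the answer is no.

No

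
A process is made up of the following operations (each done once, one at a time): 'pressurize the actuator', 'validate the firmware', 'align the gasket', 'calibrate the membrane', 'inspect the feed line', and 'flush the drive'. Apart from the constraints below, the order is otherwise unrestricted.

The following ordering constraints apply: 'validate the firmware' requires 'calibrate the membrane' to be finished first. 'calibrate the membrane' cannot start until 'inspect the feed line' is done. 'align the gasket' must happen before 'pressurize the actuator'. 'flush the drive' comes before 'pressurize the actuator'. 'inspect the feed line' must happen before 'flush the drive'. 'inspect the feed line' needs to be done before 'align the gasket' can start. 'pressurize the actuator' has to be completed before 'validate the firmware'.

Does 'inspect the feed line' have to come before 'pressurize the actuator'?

Tracing the constraints gives a chain: 'inspect the feed line' → 'align the gasket' → 'pressurize the actuator'.
Hence 'inspect the feed line' necessarily comes before 'pressurize the actuator'.

Yes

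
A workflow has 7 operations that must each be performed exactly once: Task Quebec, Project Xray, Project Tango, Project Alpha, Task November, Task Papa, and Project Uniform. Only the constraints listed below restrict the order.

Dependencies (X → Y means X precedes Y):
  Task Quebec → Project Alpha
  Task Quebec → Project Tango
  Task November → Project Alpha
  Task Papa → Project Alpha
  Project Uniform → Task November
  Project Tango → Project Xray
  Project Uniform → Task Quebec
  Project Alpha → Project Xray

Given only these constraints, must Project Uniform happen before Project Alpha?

Tracing the constraints gives a chain: Project Uniform → Task Quebec → Project Alpha.
That forces Project Uniform before Project Alpha in every valid schedule.

Yes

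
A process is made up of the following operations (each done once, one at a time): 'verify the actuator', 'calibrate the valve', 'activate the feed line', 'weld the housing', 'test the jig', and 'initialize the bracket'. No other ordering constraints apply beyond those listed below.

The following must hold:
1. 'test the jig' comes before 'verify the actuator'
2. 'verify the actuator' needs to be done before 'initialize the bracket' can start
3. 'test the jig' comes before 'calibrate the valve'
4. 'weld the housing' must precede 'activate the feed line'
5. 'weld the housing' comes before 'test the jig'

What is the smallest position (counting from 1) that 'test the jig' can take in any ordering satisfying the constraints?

2

The only operation forced before 'test the jig' (directly or transitively) is 'weld the housing'.
With 1 mandatory predecessor, the earliest 'test the jig' can sit is position 1+1 = 2, and placing just that one first achieves it.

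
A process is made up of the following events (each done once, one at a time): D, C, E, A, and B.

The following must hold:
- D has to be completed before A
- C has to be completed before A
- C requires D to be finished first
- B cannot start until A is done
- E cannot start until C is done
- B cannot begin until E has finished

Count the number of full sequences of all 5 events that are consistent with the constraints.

2

Only D has no prerequisites, so it must go first.
Enumerating by repeatedly choosing an available event (one whose prerequisites are all placed) gives 2 distinct complete orderings.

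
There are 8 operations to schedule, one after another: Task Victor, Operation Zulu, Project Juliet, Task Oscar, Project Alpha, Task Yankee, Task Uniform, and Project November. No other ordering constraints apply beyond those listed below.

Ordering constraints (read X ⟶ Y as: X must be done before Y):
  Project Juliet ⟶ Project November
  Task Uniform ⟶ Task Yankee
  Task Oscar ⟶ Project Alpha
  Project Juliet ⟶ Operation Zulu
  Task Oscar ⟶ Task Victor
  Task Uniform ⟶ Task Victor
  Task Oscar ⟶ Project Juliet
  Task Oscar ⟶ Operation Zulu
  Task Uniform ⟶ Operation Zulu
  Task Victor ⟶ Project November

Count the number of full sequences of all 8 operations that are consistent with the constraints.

434

2 operations have no prerequisites (Task Oscar, Task Uniform), so any of them could come first.
Counting all ways to extend the partial order to a total order gives 434.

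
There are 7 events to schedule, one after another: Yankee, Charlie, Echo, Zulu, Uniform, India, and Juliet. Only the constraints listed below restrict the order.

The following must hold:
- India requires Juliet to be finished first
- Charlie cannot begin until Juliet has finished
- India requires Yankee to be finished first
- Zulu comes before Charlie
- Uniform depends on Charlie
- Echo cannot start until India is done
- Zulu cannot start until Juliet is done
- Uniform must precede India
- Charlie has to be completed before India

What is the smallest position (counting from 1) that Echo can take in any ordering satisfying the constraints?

The events that are forced before Echo, directly or transitively, are Yankee, Charlie, Zulu, Uniform, India, Juliet. That's 6 events.
With 6 mandatory predecessors, the earliest Echo can sit is position 6+1 = 7, and placing just those 6 first achieves it.

7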